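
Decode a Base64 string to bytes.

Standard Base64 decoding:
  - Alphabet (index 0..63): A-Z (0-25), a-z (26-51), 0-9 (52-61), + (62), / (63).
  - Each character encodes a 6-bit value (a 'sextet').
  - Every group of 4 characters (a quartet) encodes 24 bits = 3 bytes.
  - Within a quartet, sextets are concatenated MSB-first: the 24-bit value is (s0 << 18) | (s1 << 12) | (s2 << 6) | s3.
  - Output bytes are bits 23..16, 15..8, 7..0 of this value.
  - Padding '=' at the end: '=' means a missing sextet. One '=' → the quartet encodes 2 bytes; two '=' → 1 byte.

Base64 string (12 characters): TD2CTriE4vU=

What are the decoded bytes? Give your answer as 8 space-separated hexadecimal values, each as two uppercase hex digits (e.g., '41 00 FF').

Answer: 4C 3D 82 4E B8 84 E2 F5

Derivation:
After char 0 ('T'=19): chars_in_quartet=1 acc=0x13 bytes_emitted=0
After char 1 ('D'=3): chars_in_quartet=2 acc=0x4C3 bytes_emitted=0
After char 2 ('2'=54): chars_in_quartet=3 acc=0x130F6 bytes_emitted=0
After char 3 ('C'=2): chars_in_quartet=4 acc=0x4C3D82 -> emit 4C 3D 82, reset; bytes_emitted=3
After char 4 ('T'=19): chars_in_quartet=1 acc=0x13 bytes_emitted=3
After char 5 ('r'=43): chars_in_quartet=2 acc=0x4EB bytes_emitted=3
After char 6 ('i'=34): chars_in_quartet=3 acc=0x13AE2 bytes_emitted=3
After char 7 ('E'=4): chars_in_quartet=4 acc=0x4EB884 -> emit 4E B8 84, reset; bytes_emitted=6
After char 8 ('4'=56): chars_in_quartet=1 acc=0x38 bytes_emitted=6
After char 9 ('v'=47): chars_in_quartet=2 acc=0xE2F bytes_emitted=6
After char 10 ('U'=20): chars_in_quartet=3 acc=0x38BD4 bytes_emitted=6
Padding '=': partial quartet acc=0x38BD4 -> emit E2 F5; bytes_emitted=8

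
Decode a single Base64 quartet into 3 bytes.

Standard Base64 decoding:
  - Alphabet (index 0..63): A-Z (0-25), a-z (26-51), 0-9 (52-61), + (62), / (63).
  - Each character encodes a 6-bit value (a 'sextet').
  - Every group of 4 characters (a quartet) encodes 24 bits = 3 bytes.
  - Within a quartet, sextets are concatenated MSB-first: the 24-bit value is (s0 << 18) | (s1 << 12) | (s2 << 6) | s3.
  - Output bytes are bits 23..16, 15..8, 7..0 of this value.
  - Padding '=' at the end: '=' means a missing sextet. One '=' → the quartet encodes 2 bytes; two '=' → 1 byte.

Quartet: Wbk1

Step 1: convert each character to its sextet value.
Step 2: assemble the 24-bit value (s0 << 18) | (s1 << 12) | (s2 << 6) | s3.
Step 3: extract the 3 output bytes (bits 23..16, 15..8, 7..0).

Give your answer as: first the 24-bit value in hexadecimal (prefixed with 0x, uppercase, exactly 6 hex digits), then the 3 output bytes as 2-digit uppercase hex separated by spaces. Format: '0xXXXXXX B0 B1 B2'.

Answer: 0x59B935 59 B9 35

Derivation:
Sextets: W=22, b=27, k=36, 1=53
24-bit: (22<<18) | (27<<12) | (36<<6) | 53
      = 0x580000 | 0x01B000 | 0x000900 | 0x000035
      = 0x59B935
Bytes: (v>>16)&0xFF=59, (v>>8)&0xFF=B9, v&0xFF=35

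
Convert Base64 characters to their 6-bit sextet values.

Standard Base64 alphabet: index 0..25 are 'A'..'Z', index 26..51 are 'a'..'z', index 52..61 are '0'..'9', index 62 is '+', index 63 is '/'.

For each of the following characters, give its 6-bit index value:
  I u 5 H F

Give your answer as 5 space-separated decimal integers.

Answer: 8 46 57 7 5

Derivation:
'I': A..Z range, ord('I') − ord('A') = 8
'u': a..z range, 26 + ord('u') − ord('a') = 46
'5': 0..9 range, 52 + ord('5') − ord('0') = 57
'H': A..Z range, ord('H') − ord('A') = 7
'F': A..Z range, ord('F') − ord('A') = 5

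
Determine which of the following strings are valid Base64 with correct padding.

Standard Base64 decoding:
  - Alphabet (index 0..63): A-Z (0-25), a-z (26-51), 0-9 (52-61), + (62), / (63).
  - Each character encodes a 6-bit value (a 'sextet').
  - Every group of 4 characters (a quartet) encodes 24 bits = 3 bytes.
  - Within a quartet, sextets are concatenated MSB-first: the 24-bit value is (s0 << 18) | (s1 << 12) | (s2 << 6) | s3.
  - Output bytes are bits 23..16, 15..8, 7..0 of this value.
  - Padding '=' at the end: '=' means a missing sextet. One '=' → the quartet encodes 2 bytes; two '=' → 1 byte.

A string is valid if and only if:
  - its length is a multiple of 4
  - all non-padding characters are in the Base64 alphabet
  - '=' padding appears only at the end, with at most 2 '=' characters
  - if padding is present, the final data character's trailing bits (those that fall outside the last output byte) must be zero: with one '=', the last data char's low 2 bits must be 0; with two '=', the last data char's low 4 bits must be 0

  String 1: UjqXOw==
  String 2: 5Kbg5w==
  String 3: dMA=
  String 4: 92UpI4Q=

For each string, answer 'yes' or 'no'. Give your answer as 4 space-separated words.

String 1: 'UjqXOw==' → valid
String 2: '5Kbg5w==' → valid
String 3: 'dMA=' → valid
String 4: '92UpI4Q=' → valid

Answer: yes yes yes yes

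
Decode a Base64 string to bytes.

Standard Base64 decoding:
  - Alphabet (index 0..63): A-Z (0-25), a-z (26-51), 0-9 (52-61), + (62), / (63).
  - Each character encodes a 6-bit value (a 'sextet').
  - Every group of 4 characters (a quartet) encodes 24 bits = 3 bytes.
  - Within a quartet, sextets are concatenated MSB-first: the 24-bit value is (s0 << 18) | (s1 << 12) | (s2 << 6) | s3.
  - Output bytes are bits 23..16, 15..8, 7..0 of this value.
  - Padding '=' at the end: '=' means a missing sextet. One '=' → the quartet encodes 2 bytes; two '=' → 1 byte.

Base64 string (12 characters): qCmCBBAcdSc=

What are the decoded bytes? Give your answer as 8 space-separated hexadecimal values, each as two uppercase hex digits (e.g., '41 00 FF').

After char 0 ('q'=42): chars_in_quartet=1 acc=0x2A bytes_emitted=0
After char 1 ('C'=2): chars_in_quartet=2 acc=0xA82 bytes_emitted=0
After char 2 ('m'=38): chars_in_quartet=3 acc=0x2A0A6 bytes_emitted=0
After char 3 ('C'=2): chars_in_quartet=4 acc=0xA82982 -> emit A8 29 82, reset; bytes_emitted=3
After char 4 ('B'=1): chars_in_quartet=1 acc=0x1 bytes_emitted=3
After char 5 ('B'=1): chars_in_quartet=2 acc=0x41 bytes_emitted=3
After char 6 ('A'=0): chars_in_quartet=3 acc=0x1040 bytes_emitted=3
After char 7 ('c'=28): chars_in_quartet=4 acc=0x4101C -> emit 04 10 1C, reset; bytes_emitted=6
After char 8 ('d'=29): chars_in_quartet=1 acc=0x1D bytes_emitted=6
After char 9 ('S'=18): chars_in_quartet=2 acc=0x752 bytes_emitted=6
After char 10 ('c'=28): chars_in_quartet=3 acc=0x1D49C bytes_emitted=6
Padding '=': partial quartet acc=0x1D49C -> emit 75 27; bytes_emitted=8

Answer: A8 29 82 04 10 1C 75 27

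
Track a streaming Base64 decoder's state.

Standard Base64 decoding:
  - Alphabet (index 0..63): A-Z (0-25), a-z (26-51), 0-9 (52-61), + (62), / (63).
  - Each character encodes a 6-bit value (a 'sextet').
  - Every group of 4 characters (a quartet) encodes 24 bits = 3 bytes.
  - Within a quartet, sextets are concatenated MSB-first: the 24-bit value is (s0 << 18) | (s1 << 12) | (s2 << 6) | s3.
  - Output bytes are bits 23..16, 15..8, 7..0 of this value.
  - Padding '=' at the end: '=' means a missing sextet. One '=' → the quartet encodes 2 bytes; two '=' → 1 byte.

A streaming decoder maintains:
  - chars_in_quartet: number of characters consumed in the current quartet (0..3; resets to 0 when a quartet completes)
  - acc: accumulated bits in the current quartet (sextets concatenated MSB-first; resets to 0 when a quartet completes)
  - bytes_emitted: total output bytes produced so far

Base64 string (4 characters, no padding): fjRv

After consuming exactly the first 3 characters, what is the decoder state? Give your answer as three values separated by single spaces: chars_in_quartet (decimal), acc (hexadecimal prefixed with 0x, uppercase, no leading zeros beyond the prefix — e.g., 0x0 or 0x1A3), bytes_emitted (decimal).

Answer: 3 0x1F8D1 0

Derivation:
After char 0 ('f'=31): chars_in_quartet=1 acc=0x1F bytes_emitted=0
After char 1 ('j'=35): chars_in_quartet=2 acc=0x7E3 bytes_emitted=0
After char 2 ('R'=17): chars_in_quartet=3 acc=0x1F8D1 bytes_emitted=0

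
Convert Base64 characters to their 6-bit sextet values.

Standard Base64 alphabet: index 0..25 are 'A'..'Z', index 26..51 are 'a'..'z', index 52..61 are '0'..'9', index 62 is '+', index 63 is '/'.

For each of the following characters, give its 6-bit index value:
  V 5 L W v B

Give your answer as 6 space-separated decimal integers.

'V': A..Z range, ord('V') − ord('A') = 21
'5': 0..9 range, 52 + ord('5') − ord('0') = 57
'L': A..Z range, ord('L') − ord('A') = 11
'W': A..Z range, ord('W') − ord('A') = 22
'v': a..z range, 26 + ord('v') − ord('a') = 47
'B': A..Z range, ord('B') − ord('A') = 1

Answer: 21 57 11 22 47 1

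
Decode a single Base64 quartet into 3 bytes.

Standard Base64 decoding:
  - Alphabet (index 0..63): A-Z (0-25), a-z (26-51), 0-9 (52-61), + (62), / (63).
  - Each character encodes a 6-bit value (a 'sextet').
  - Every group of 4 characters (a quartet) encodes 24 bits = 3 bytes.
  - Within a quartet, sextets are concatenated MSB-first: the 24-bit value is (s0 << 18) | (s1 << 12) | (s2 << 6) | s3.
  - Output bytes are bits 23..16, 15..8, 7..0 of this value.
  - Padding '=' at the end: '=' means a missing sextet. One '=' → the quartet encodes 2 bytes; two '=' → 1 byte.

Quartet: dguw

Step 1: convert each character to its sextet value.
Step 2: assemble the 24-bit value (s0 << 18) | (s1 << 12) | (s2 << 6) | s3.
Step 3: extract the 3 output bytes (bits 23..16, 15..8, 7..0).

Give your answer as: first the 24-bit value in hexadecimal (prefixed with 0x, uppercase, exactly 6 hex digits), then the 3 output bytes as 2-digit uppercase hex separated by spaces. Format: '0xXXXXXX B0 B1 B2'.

Answer: 0x760BB0 76 0B B0

Derivation:
Sextets: d=29, g=32, u=46, w=48
24-bit: (29<<18) | (32<<12) | (46<<6) | 48
      = 0x740000 | 0x020000 | 0x000B80 | 0x000030
      = 0x760BB0
Bytes: (v>>16)&0xFF=76, (v>>8)&0xFF=0B, v&0xFF=B0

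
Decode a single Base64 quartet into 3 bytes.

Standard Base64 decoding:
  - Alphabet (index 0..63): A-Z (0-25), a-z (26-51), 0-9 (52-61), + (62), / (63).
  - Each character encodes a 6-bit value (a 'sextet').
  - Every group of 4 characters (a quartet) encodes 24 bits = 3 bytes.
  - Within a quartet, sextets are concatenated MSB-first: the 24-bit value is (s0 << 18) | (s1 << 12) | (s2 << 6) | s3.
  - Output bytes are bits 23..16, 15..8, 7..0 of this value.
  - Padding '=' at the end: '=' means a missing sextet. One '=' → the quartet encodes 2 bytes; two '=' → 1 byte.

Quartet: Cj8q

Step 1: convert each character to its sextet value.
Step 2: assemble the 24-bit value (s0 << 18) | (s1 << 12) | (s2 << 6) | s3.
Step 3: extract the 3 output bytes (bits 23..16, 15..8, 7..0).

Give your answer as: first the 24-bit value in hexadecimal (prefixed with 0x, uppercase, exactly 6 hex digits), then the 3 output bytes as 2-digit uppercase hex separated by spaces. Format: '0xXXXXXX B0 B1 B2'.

Answer: 0x0A3F2A 0A 3F 2A

Derivation:
Sextets: C=2, j=35, 8=60, q=42
24-bit: (2<<18) | (35<<12) | (60<<6) | 42
      = 0x080000 | 0x023000 | 0x000F00 | 0x00002A
      = 0x0A3F2A
Bytes: (v>>16)&0xFF=0A, (v>>8)&0xFF=3F, v&0xFF=2A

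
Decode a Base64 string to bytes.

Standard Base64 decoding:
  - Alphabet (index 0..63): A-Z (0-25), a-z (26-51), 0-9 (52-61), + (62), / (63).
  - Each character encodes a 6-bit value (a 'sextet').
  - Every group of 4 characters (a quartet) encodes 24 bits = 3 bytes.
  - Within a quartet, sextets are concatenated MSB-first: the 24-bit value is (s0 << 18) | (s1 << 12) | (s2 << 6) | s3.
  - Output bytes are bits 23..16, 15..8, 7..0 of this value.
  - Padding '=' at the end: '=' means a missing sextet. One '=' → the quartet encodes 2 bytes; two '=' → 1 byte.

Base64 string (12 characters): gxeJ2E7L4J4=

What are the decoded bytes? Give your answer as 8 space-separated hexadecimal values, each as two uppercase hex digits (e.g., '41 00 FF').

After char 0 ('g'=32): chars_in_quartet=1 acc=0x20 bytes_emitted=0
After char 1 ('x'=49): chars_in_quartet=2 acc=0x831 bytes_emitted=0
After char 2 ('e'=30): chars_in_quartet=3 acc=0x20C5E bytes_emitted=0
After char 3 ('J'=9): chars_in_quartet=4 acc=0x831789 -> emit 83 17 89, reset; bytes_emitted=3
After char 4 ('2'=54): chars_in_quartet=1 acc=0x36 bytes_emitted=3
After char 5 ('E'=4): chars_in_quartet=2 acc=0xD84 bytes_emitted=3
After char 6 ('7'=59): chars_in_quartet=3 acc=0x3613B bytes_emitted=3
After char 7 ('L'=11): chars_in_quartet=4 acc=0xD84ECB -> emit D8 4E CB, reset; bytes_emitted=6
After char 8 ('4'=56): chars_in_quartet=1 acc=0x38 bytes_emitted=6
After char 9 ('J'=9): chars_in_quartet=2 acc=0xE09 bytes_emitted=6
After char 10 ('4'=56): chars_in_quartet=3 acc=0x38278 bytes_emitted=6
Padding '=': partial quartet acc=0x38278 -> emit E0 9E; bytes_emitted=8

Answer: 83 17 89 D8 4E CB E0 9E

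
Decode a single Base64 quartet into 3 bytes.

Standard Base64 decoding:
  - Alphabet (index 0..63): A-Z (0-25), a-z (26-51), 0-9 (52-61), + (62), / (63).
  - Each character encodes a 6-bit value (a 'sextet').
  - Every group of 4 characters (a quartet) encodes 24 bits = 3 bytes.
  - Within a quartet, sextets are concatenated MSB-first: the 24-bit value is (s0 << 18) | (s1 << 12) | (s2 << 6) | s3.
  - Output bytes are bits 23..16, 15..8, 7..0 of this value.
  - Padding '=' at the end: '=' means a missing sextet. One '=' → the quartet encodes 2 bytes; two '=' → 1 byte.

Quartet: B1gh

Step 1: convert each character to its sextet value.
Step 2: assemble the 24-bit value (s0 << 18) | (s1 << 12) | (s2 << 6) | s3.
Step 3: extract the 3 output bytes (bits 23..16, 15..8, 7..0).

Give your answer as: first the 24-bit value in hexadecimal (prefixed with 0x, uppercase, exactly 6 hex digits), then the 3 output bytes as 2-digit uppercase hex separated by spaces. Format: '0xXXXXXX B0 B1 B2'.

Sextets: B=1, 1=53, g=32, h=33
24-bit: (1<<18) | (53<<12) | (32<<6) | 33
      = 0x040000 | 0x035000 | 0x000800 | 0x000021
      = 0x075821
Bytes: (v>>16)&0xFF=07, (v>>8)&0xFF=58, v&0xFF=21

Answer: 0x075821 07 58 21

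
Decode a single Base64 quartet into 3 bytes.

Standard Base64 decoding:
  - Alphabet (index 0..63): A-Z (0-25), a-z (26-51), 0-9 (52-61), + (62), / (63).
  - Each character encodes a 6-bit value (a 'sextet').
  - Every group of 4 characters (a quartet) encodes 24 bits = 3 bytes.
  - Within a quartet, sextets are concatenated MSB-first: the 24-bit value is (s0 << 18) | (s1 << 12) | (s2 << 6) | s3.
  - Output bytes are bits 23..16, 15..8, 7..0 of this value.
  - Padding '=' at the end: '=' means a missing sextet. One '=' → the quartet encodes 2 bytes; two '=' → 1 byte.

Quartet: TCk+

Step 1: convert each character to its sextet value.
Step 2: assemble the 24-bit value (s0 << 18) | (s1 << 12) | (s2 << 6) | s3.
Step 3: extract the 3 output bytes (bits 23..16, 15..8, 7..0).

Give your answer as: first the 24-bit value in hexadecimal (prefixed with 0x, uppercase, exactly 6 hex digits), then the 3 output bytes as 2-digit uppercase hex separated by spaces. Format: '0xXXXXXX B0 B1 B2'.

Answer: 0x4C293E 4C 29 3E

Derivation:
Sextets: T=19, C=2, k=36, +=62
24-bit: (19<<18) | (2<<12) | (36<<6) | 62
      = 0x4C0000 | 0x002000 | 0x000900 | 0x00003E
      = 0x4C293E
Bytes: (v>>16)&0xFF=4C, (v>>8)&0xFF=29, v&0xFF=3E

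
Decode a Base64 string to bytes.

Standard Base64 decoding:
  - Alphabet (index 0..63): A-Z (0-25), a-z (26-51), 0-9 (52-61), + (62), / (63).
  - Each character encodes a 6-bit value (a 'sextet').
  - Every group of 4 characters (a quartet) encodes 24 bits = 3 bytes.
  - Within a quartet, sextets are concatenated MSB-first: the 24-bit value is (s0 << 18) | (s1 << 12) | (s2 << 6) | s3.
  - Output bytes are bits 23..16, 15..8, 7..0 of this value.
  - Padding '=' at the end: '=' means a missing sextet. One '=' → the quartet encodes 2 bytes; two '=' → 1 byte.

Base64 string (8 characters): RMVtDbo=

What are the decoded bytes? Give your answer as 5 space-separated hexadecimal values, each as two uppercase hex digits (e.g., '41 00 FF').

After char 0 ('R'=17): chars_in_quartet=1 acc=0x11 bytes_emitted=0
After char 1 ('M'=12): chars_in_quartet=2 acc=0x44C bytes_emitted=0
After char 2 ('V'=21): chars_in_quartet=3 acc=0x11315 bytes_emitted=0
After char 3 ('t'=45): chars_in_quartet=4 acc=0x44C56D -> emit 44 C5 6D, reset; bytes_emitted=3
After char 4 ('D'=3): chars_in_quartet=1 acc=0x3 bytes_emitted=3
After char 5 ('b'=27): chars_in_quartet=2 acc=0xDB bytes_emitted=3
After char 6 ('o'=40): chars_in_quartet=3 acc=0x36E8 bytes_emitted=3
Padding '=': partial quartet acc=0x36E8 -> emit 0D BA; bytes_emitted=5

Answer: 44 C5 6D 0D BA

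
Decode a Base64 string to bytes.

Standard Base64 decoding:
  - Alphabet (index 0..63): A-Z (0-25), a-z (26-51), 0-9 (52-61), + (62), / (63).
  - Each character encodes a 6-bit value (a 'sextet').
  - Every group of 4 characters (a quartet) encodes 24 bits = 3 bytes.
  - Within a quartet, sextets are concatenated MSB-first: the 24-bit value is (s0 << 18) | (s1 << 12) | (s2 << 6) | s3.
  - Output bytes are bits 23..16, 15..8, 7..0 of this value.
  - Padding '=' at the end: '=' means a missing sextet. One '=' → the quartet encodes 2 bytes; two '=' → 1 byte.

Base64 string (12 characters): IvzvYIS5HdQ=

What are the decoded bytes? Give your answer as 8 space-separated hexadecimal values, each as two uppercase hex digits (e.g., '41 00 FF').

Answer: 22 FC EF 60 84 B9 1D D4

Derivation:
After char 0 ('I'=8): chars_in_quartet=1 acc=0x8 bytes_emitted=0
After char 1 ('v'=47): chars_in_quartet=2 acc=0x22F bytes_emitted=0
After char 2 ('z'=51): chars_in_quartet=3 acc=0x8BF3 bytes_emitted=0
After char 3 ('v'=47): chars_in_quartet=4 acc=0x22FCEF -> emit 22 FC EF, reset; bytes_emitted=3
After char 4 ('Y'=24): chars_in_quartet=1 acc=0x18 bytes_emitted=3
After char 5 ('I'=8): chars_in_quartet=2 acc=0x608 bytes_emitted=3
After char 6 ('S'=18): chars_in_quartet=3 acc=0x18212 bytes_emitted=3
After char 7 ('5'=57): chars_in_quartet=4 acc=0x6084B9 -> emit 60 84 B9, reset; bytes_emitted=6
After char 8 ('H'=7): chars_in_quartet=1 acc=0x7 bytes_emitted=6
After char 9 ('d'=29): chars_in_quartet=2 acc=0x1DD bytes_emitted=6
After char 10 ('Q'=16): chars_in_quartet=3 acc=0x7750 bytes_emitted=6
Padding '=': partial quartet acc=0x7750 -> emit 1D D4; bytes_emitted=8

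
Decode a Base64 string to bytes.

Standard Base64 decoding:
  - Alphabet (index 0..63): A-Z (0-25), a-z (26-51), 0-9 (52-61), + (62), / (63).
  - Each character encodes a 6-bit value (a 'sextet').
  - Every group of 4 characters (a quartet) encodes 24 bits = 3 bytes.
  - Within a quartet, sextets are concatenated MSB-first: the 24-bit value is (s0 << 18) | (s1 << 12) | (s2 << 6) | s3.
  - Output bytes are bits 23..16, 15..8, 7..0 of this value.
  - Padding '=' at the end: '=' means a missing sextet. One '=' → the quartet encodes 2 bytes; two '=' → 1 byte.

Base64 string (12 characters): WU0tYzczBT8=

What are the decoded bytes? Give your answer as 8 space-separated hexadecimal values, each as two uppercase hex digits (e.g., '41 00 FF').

After char 0 ('W'=22): chars_in_quartet=1 acc=0x16 bytes_emitted=0
After char 1 ('U'=20): chars_in_quartet=2 acc=0x594 bytes_emitted=0
After char 2 ('0'=52): chars_in_quartet=3 acc=0x16534 bytes_emitted=0
After char 3 ('t'=45): chars_in_quartet=4 acc=0x594D2D -> emit 59 4D 2D, reset; bytes_emitted=3
After char 4 ('Y'=24): chars_in_quartet=1 acc=0x18 bytes_emitted=3
After char 5 ('z'=51): chars_in_quartet=2 acc=0x633 bytes_emitted=3
After char 6 ('c'=28): chars_in_quartet=3 acc=0x18CDC bytes_emitted=3
After char 7 ('z'=51): chars_in_quartet=4 acc=0x633733 -> emit 63 37 33, reset; bytes_emitted=6
After char 8 ('B'=1): chars_in_quartet=1 acc=0x1 bytes_emitted=6
After char 9 ('T'=19): chars_in_quartet=2 acc=0x53 bytes_emitted=6
After char 10 ('8'=60): chars_in_quartet=3 acc=0x14FC bytes_emitted=6
Padding '=': partial quartet acc=0x14FC -> emit 05 3F; bytes_emitted=8

Answer: 59 4D 2D 63 37 33 05 3F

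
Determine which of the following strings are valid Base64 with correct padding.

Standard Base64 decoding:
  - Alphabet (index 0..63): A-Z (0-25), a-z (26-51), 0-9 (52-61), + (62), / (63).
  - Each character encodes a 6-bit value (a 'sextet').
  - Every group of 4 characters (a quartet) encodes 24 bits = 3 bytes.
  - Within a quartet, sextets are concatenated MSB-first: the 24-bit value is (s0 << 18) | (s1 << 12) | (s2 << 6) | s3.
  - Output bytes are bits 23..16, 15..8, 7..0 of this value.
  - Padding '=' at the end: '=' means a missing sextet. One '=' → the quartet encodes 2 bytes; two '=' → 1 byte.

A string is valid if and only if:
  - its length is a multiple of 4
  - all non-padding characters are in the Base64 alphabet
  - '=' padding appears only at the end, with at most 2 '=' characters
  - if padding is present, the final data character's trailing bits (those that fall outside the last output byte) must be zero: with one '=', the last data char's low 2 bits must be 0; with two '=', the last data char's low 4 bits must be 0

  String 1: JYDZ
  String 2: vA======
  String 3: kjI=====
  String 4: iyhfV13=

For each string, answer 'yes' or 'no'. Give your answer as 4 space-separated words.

Answer: yes no no no

Derivation:
String 1: 'JYDZ' → valid
String 2: 'vA======' → invalid (6 pad chars (max 2))
String 3: 'kjI=====' → invalid (5 pad chars (max 2))
String 4: 'iyhfV13=' → invalid (bad trailing bits)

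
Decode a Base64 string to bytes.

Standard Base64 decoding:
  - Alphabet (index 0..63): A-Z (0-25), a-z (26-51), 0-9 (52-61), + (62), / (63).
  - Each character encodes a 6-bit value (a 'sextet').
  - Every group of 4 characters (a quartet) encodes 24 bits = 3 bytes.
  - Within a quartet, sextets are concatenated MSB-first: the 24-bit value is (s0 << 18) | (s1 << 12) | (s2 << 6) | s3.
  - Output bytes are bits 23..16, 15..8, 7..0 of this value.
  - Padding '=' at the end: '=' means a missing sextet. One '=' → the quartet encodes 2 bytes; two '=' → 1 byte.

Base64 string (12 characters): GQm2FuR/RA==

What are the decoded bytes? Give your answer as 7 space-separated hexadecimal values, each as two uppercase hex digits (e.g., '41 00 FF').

Answer: 19 09 B6 16 E4 7F 44

Derivation:
After char 0 ('G'=6): chars_in_quartet=1 acc=0x6 bytes_emitted=0
After char 1 ('Q'=16): chars_in_quartet=2 acc=0x190 bytes_emitted=0
After char 2 ('m'=38): chars_in_quartet=3 acc=0x6426 bytes_emitted=0
After char 3 ('2'=54): chars_in_quartet=4 acc=0x1909B6 -> emit 19 09 B6, reset; bytes_emitted=3
After char 4 ('F'=5): chars_in_quartet=1 acc=0x5 bytes_emitted=3
After char 5 ('u'=46): chars_in_quartet=2 acc=0x16E bytes_emitted=3
After char 6 ('R'=17): chars_in_quartet=3 acc=0x5B91 bytes_emitted=3
After char 7 ('/'=63): chars_in_quartet=4 acc=0x16E47F -> emit 16 E4 7F, reset; bytes_emitted=6
After char 8 ('R'=17): chars_in_quartet=1 acc=0x11 bytes_emitted=6
After char 9 ('A'=0): chars_in_quartet=2 acc=0x440 bytes_emitted=6
Padding '==': partial quartet acc=0x440 -> emit 44; bytes_emitted=7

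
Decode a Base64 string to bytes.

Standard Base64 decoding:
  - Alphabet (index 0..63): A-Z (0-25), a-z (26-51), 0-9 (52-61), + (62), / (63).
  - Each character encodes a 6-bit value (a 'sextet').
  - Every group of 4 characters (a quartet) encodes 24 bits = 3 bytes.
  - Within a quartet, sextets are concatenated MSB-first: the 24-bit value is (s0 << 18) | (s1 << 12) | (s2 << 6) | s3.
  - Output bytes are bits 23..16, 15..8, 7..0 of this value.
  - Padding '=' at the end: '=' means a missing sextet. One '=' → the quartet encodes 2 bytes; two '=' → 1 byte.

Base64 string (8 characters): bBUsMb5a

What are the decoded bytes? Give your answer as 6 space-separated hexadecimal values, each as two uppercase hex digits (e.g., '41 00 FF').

Answer: 6C 15 2C 31 BE 5A

Derivation:
After char 0 ('b'=27): chars_in_quartet=1 acc=0x1B bytes_emitted=0
After char 1 ('B'=1): chars_in_quartet=2 acc=0x6C1 bytes_emitted=0
After char 2 ('U'=20): chars_in_quartet=3 acc=0x1B054 bytes_emitted=0
After char 3 ('s'=44): chars_in_quartet=4 acc=0x6C152C -> emit 6C 15 2C, reset; bytes_emitted=3
After char 4 ('M'=12): chars_in_quartet=1 acc=0xC bytes_emitted=3
After char 5 ('b'=27): chars_in_quartet=2 acc=0x31B bytes_emitted=3
After char 6 ('5'=57): chars_in_quartet=3 acc=0xC6F9 bytes_emitted=3
After char 7 ('a'=26): chars_in_quartet=4 acc=0x31BE5A -> emit 31 BE 5A, reset; bytes_emitted=6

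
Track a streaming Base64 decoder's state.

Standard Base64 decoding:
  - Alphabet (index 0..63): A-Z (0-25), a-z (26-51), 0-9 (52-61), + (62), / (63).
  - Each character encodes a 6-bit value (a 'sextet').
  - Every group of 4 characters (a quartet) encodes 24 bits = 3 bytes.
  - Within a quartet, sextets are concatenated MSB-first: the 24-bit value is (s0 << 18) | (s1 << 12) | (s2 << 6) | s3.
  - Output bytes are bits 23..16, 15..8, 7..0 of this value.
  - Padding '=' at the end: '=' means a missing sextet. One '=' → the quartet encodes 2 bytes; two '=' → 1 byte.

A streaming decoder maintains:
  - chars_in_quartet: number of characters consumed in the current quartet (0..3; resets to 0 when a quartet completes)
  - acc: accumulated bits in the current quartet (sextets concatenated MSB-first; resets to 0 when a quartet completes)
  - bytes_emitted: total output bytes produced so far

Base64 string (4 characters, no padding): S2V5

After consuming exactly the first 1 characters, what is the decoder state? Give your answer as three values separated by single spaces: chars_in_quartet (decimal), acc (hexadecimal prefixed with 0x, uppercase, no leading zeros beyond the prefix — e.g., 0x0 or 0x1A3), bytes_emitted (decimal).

After char 0 ('S'=18): chars_in_quartet=1 acc=0x12 bytes_emitted=0

Answer: 1 0x12 0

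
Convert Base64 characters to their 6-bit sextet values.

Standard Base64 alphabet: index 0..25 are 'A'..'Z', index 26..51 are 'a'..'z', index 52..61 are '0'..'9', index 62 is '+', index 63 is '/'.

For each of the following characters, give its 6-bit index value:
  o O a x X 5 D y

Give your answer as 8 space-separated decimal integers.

'o': a..z range, 26 + ord('o') − ord('a') = 40
'O': A..Z range, ord('O') − ord('A') = 14
'a': a..z range, 26 + ord('a') − ord('a') = 26
'x': a..z range, 26 + ord('x') − ord('a') = 49
'X': A..Z range, ord('X') − ord('A') = 23
'5': 0..9 range, 52 + ord('5') − ord('0') = 57
'D': A..Z range, ord('D') − ord('A') = 3
'y': a..z range, 26 + ord('y') − ord('a') = 50

Answer: 40 14 26 49 23 57 3 50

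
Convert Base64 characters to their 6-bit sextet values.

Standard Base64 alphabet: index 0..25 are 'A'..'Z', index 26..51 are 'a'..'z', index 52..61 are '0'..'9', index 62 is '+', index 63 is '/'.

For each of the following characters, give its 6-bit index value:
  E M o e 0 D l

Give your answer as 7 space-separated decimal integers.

'E': A..Z range, ord('E') − ord('A') = 4
'M': A..Z range, ord('M') − ord('A') = 12
'o': a..z range, 26 + ord('o') − ord('a') = 40
'e': a..z range, 26 + ord('e') − ord('a') = 30
'0': 0..9 range, 52 + ord('0') − ord('0') = 52
'D': A..Z range, ord('D') − ord('A') = 3
'l': a..z range, 26 + ord('l') − ord('a') = 37

Answer: 4 12 40 30 52 3 37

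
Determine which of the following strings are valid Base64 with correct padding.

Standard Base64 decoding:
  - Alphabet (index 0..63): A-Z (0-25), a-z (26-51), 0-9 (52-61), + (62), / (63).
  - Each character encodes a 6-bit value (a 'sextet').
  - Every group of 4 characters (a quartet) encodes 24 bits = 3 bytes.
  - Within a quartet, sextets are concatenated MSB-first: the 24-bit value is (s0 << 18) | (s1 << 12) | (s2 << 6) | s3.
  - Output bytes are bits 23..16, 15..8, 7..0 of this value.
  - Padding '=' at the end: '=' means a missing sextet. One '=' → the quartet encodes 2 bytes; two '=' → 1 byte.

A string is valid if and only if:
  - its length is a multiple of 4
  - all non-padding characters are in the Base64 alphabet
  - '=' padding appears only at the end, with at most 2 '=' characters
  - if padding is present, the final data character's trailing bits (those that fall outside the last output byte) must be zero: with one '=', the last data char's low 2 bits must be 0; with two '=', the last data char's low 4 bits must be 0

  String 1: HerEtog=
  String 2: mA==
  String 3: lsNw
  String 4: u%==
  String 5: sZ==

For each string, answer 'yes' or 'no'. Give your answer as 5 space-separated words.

String 1: 'HerEtog=' → valid
String 2: 'mA==' → valid
String 3: 'lsNw' → valid
String 4: 'u%==' → invalid (bad char(s): ['%'])
String 5: 'sZ==' → invalid (bad trailing bits)

Answer: yes yes yes no no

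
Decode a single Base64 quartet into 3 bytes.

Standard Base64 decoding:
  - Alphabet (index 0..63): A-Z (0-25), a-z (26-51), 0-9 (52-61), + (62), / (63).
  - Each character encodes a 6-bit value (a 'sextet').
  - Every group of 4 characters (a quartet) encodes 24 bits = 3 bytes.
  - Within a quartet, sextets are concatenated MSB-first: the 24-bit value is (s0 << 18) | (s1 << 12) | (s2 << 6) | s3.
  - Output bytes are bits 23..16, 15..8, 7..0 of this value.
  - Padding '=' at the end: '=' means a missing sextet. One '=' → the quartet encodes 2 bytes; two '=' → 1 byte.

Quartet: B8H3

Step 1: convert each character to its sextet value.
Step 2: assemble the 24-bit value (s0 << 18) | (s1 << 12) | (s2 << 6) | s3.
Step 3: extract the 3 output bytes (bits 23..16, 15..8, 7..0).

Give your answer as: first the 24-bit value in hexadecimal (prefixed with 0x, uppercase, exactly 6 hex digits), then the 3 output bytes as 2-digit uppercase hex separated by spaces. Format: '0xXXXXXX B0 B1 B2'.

Sextets: B=1, 8=60, H=7, 3=55
24-bit: (1<<18) | (60<<12) | (7<<6) | 55
      = 0x040000 | 0x03C000 | 0x0001C0 | 0x000037
      = 0x07C1F7
Bytes: (v>>16)&0xFF=07, (v>>8)&0xFF=C1, v&0xFF=F7

Answer: 0x07C1F7 07 C1 F7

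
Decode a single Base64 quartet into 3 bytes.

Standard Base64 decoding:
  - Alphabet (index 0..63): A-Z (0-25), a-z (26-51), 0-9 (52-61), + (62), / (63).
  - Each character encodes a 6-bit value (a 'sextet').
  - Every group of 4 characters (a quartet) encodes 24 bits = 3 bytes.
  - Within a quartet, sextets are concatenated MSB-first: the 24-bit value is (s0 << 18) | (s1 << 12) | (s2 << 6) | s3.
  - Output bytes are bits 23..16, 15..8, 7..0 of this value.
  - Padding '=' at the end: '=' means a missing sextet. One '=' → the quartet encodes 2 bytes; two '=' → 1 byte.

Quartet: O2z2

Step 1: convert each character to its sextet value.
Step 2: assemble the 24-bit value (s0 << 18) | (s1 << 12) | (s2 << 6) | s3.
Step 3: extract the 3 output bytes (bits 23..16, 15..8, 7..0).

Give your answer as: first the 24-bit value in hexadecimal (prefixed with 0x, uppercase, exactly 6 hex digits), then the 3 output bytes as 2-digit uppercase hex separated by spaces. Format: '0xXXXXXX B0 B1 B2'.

Sextets: O=14, 2=54, z=51, 2=54
24-bit: (14<<18) | (54<<12) | (51<<6) | 54
      = 0x380000 | 0x036000 | 0x000CC0 | 0x000036
      = 0x3B6CF6
Bytes: (v>>16)&0xFF=3B, (v>>8)&0xFF=6C, v&0xFF=F6

Answer: 0x3B6CF6 3B 6C F6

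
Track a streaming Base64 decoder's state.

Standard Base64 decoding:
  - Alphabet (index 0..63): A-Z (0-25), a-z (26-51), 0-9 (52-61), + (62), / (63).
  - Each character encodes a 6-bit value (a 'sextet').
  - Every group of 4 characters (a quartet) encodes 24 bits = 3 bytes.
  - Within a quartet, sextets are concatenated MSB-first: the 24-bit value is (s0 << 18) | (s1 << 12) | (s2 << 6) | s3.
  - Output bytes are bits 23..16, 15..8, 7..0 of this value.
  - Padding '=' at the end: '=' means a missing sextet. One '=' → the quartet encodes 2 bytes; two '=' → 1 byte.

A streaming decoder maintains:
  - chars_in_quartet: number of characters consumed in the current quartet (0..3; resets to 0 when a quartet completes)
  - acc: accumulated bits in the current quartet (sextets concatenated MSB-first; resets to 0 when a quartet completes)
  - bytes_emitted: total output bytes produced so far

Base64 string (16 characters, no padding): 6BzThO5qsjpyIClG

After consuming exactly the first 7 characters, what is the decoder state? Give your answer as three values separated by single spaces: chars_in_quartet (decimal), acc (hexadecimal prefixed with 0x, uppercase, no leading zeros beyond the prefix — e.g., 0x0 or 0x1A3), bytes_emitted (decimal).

Answer: 3 0x213B9 3

Derivation:
After char 0 ('6'=58): chars_in_quartet=1 acc=0x3A bytes_emitted=0
After char 1 ('B'=1): chars_in_quartet=2 acc=0xE81 bytes_emitted=0
After char 2 ('z'=51): chars_in_quartet=3 acc=0x3A073 bytes_emitted=0
After char 3 ('T'=19): chars_in_quartet=4 acc=0xE81CD3 -> emit E8 1C D3, reset; bytes_emitted=3
After char 4 ('h'=33): chars_in_quartet=1 acc=0x21 bytes_emitted=3
After char 5 ('O'=14): chars_in_quartet=2 acc=0x84E bytes_emitted=3
After char 6 ('5'=57): chars_in_quartet=3 acc=0x213B9 bytes_emitted=3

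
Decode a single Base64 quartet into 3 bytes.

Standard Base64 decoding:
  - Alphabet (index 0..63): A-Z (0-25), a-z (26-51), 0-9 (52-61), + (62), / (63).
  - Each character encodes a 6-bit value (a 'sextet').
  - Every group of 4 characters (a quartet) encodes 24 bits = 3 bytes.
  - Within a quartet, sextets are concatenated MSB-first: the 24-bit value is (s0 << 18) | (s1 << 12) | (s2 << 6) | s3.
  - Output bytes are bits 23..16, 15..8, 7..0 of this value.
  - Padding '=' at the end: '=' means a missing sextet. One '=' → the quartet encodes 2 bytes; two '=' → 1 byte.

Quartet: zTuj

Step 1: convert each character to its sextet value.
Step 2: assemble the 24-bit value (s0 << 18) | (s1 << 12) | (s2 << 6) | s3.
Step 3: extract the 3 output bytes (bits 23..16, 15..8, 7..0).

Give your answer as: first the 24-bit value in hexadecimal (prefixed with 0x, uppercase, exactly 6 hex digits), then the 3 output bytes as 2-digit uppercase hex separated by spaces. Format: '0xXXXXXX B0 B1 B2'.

Sextets: z=51, T=19, u=46, j=35
24-bit: (51<<18) | (19<<12) | (46<<6) | 35
      = 0xCC0000 | 0x013000 | 0x000B80 | 0x000023
      = 0xCD3BA3
Bytes: (v>>16)&0xFF=CD, (v>>8)&0xFF=3B, v&0xFF=A3

Answer: 0xCD3BA3 CD 3B A3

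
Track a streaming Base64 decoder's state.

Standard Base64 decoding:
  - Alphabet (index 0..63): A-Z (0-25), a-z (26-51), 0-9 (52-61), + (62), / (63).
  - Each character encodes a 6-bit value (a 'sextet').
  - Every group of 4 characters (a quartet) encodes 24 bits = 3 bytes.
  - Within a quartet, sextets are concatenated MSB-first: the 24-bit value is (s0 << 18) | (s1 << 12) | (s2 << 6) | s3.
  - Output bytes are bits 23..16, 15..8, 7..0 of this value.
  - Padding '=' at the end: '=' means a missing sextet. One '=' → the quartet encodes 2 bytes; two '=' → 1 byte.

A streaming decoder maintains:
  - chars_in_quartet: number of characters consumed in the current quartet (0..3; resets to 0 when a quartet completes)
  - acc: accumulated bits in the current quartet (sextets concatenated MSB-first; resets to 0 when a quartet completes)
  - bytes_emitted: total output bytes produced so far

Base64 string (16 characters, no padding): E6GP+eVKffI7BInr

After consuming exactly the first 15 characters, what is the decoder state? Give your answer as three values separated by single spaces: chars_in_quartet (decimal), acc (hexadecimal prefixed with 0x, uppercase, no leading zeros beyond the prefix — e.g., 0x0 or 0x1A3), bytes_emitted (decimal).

After char 0 ('E'=4): chars_in_quartet=1 acc=0x4 bytes_emitted=0
After char 1 ('6'=58): chars_in_quartet=2 acc=0x13A bytes_emitted=0
After char 2 ('G'=6): chars_in_quartet=3 acc=0x4E86 bytes_emitted=0
After char 3 ('P'=15): chars_in_quartet=4 acc=0x13A18F -> emit 13 A1 8F, reset; bytes_emitted=3
After char 4 ('+'=62): chars_in_quartet=1 acc=0x3E bytes_emitted=3
After char 5 ('e'=30): chars_in_quartet=2 acc=0xF9E bytes_emitted=3
After char 6 ('V'=21): chars_in_quartet=3 acc=0x3E795 bytes_emitted=3
After char 7 ('K'=10): chars_in_quartet=4 acc=0xF9E54A -> emit F9 E5 4A, reset; bytes_emitted=6
After char 8 ('f'=31): chars_in_quartet=1 acc=0x1F bytes_emitted=6
After char 9 ('f'=31): chars_in_quartet=2 acc=0x7DF bytes_emitted=6
After char 10 ('I'=8): chars_in_quartet=3 acc=0x1F7C8 bytes_emitted=6
After char 11 ('7'=59): chars_in_quartet=4 acc=0x7DF23B -> emit 7D F2 3B, reset; bytes_emitted=9
After char 12 ('B'=1): chars_in_quartet=1 acc=0x1 bytes_emitted=9
After char 13 ('I'=8): chars_in_quartet=2 acc=0x48 bytes_emitted=9
After char 14 ('n'=39): chars_in_quartet=3 acc=0x1227 bytes_emitted=9

Answer: 3 0x1227 9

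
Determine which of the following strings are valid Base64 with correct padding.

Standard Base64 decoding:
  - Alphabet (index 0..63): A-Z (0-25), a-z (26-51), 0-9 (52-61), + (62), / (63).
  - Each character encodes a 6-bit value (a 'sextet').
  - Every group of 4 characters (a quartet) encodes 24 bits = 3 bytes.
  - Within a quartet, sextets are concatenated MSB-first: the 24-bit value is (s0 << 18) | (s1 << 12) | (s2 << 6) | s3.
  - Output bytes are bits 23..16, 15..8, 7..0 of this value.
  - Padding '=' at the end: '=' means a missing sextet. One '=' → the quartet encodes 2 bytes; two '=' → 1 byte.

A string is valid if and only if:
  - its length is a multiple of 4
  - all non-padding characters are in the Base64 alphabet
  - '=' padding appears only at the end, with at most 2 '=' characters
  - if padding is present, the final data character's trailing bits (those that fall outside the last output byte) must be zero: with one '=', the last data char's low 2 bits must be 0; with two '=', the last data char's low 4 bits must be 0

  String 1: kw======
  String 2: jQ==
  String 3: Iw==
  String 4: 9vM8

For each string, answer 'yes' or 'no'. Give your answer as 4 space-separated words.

String 1: 'kw======' → invalid (6 pad chars (max 2))
String 2: 'jQ==' → valid
String 3: 'Iw==' → valid
String 4: '9vM8' → valid

Answer: no yes yes yes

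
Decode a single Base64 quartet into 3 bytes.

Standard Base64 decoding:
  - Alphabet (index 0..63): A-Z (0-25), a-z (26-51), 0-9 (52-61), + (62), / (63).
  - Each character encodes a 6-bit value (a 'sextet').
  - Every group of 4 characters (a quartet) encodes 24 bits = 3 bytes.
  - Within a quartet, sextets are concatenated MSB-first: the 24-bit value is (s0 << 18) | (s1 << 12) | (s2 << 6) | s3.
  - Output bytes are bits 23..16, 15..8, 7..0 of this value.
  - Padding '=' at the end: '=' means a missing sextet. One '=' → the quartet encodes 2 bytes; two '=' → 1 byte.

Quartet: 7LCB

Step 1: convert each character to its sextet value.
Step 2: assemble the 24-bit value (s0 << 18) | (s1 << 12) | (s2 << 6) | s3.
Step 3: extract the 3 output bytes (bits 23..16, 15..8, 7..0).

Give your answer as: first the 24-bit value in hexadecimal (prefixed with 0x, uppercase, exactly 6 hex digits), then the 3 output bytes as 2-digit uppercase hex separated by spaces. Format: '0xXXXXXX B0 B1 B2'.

Sextets: 7=59, L=11, C=2, B=1
24-bit: (59<<18) | (11<<12) | (2<<6) | 1
      = 0xEC0000 | 0x00B000 | 0x000080 | 0x000001
      = 0xECB081
Bytes: (v>>16)&0xFF=EC, (v>>8)&0xFF=B0, v&0xFF=81

Answer: 0xECB081 EC B0 81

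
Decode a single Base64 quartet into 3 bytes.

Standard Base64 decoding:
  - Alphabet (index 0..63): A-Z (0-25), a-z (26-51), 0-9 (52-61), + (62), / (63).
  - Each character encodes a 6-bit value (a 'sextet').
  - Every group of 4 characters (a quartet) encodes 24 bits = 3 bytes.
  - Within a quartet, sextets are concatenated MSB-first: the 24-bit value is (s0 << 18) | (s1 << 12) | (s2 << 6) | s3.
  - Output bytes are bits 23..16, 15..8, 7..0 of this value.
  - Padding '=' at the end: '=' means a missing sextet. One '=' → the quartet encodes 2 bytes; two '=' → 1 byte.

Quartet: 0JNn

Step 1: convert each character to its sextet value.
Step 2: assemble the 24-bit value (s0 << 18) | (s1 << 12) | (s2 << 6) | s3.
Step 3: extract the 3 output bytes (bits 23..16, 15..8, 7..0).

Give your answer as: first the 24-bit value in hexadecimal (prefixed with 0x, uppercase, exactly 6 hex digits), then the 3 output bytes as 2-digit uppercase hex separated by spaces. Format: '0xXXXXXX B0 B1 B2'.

Answer: 0xD09367 D0 93 67

Derivation:
Sextets: 0=52, J=9, N=13, n=39
24-bit: (52<<18) | (9<<12) | (13<<6) | 39
      = 0xD00000 | 0x009000 | 0x000340 | 0x000027
      = 0xD09367
Bytes: (v>>16)&0xFF=D0, (v>>8)&0xFF=93, v&0xFF=67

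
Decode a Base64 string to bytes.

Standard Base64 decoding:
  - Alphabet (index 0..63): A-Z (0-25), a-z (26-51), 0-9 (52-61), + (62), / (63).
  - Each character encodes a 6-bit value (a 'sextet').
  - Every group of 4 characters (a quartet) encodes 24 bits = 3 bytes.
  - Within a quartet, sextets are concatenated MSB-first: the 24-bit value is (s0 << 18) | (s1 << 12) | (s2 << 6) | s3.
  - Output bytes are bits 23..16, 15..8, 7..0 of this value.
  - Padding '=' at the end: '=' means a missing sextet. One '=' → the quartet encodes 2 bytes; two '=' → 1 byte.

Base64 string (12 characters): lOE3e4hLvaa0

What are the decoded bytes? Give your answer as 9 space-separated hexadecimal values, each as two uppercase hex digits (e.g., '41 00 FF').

After char 0 ('l'=37): chars_in_quartet=1 acc=0x25 bytes_emitted=0
After char 1 ('O'=14): chars_in_quartet=2 acc=0x94E bytes_emitted=0
After char 2 ('E'=4): chars_in_quartet=3 acc=0x25384 bytes_emitted=0
After char 3 ('3'=55): chars_in_quartet=4 acc=0x94E137 -> emit 94 E1 37, reset; bytes_emitted=3
After char 4 ('e'=30): chars_in_quartet=1 acc=0x1E bytes_emitted=3
After char 5 ('4'=56): chars_in_quartet=2 acc=0x7B8 bytes_emitted=3
After char 6 ('h'=33): chars_in_quartet=3 acc=0x1EE21 bytes_emitted=3
After char 7 ('L'=11): chars_in_quartet=4 acc=0x7B884B -> emit 7B 88 4B, reset; bytes_emitted=6
After char 8 ('v'=47): chars_in_quartet=1 acc=0x2F bytes_emitted=6
After char 9 ('a'=26): chars_in_quartet=2 acc=0xBDA bytes_emitted=6
After char 10 ('a'=26): chars_in_quartet=3 acc=0x2F69A bytes_emitted=6
After char 11 ('0'=52): chars_in_quartet=4 acc=0xBDA6B4 -> emit BD A6 B4, reset; bytes_emitted=9

Answer: 94 E1 37 7B 88 4B BD A6 B4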